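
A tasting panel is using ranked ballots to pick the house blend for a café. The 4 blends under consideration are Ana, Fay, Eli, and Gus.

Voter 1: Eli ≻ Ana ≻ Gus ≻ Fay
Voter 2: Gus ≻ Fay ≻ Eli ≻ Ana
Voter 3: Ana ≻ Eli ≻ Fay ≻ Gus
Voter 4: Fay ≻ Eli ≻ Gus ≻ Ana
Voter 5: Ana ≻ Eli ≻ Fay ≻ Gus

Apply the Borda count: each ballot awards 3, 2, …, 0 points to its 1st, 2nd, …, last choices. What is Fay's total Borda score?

7

Borda scores:
  Ana: 2 + 0 + 3 + 0 + 3 = 8
  Fay: 0 + 2 + 1 + 3 + 1 = 7
  Eli: 3 + 1 + 2 + 2 + 2 = 10
  Gus: 1 + 3 + 0 + 1 + 0 = 5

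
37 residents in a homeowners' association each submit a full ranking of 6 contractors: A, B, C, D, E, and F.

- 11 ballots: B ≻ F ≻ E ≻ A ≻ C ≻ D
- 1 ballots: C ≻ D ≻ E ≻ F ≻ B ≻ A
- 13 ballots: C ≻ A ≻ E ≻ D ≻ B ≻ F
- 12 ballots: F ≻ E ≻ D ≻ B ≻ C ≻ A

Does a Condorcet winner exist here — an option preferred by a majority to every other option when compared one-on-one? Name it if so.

Head-to-head results (37 voters total):
A vs B: B wins 24–13.
A vs C: C wins 26–11.
A vs D: A wins 24–13.
A vs E: E wins 24–13.
A vs F: F wins 24–13.
B vs C: B wins 23–14.
B vs D: D wins 26–11.
B vs E: E wins 26–11.
B vs F: B wins 24–13.
C vs D: C wins 25–12.
C vs E: E wins 23–14.
C vs F: F wins 23–14.
D vs E: E wins 36–1.
D vs F: F wins 23–14.
E vs F: F wins 23–14.
No candidate beats all others: A beats D beats B beats A, a majority cycle.

No Condorcet winner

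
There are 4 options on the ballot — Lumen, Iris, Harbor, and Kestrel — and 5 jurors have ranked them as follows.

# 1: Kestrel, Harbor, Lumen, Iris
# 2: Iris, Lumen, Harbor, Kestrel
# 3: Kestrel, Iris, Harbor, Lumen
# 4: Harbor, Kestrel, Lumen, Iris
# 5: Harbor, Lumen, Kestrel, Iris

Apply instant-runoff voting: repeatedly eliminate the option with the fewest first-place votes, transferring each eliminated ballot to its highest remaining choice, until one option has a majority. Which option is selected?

Harbor

Round 1: Harbor 2, Kestrel 2, Iris 1, Lumen 0. Lumen has the fewest and is eliminated.
Round 2: Harbor 2, Kestrel 2, Iris 1. Iris has the fewest and is eliminated.
Round 3: Harbor 3, Kestrel 2. Harbor has a majority.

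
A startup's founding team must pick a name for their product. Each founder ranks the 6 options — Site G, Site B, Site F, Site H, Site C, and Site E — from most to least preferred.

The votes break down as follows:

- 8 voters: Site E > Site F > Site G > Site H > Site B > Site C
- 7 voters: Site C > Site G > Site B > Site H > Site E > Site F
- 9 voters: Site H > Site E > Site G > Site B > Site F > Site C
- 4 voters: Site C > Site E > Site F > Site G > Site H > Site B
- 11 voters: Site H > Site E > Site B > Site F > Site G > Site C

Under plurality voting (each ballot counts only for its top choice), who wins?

Site H

First-place vote totals:
  Site G: 0
  Site B: 0
  Site F: 0
  Site H: 20
  Site C: 11
  Site E: 8
Site H has the most first-place votes.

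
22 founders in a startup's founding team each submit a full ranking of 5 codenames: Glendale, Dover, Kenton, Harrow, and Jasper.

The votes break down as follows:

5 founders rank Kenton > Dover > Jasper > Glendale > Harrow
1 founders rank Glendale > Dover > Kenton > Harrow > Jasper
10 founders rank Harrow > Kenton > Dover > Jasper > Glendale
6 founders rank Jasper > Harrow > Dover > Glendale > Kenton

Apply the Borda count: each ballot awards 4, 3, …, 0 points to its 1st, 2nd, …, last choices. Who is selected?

Harrow

Borda scores:
  Glendale: 5·1 + 4 + 10·0 + 6·1 = 15
  Dover: 5·3 + 3 + 10·2 + 6·2 = 50
  Kenton: 5·4 + 2 + 10·3 + 6·0 = 52
  Harrow: 5·0 + 1 + 10·4 + 6·3 = 59
  Jasper: 5·2 + 0 + 10·1 + 6·4 = 44
Harrow has the highest total.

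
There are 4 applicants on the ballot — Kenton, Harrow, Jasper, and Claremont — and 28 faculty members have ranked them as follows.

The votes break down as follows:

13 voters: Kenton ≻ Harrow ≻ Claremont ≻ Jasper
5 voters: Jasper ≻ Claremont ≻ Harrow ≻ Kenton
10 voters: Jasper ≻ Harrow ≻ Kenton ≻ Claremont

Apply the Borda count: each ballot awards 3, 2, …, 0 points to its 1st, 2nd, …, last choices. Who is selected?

Harrow

Borda scores:
  Kenton: 13·3 + 5·0 + 10·1 = 49
  Harrow: 13·2 + 5·1 + 10·2 = 51
  Jasper: 13·0 + 5·3 + 10·3 = 45
  Claremont: 13·1 + 5·2 + 10·0 = 23
Harrow has the highest total.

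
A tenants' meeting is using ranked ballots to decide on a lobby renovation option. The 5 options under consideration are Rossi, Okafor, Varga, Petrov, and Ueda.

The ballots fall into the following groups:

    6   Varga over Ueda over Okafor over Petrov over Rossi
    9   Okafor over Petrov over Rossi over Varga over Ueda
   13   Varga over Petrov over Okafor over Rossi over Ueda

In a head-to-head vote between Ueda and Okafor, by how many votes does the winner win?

Ballots ranking Ueda above Okafor: 6.
Ballots ranking Okafor above Ueda: 9+13 = 22.
Okafor wins 22–6, a margin of 16.

16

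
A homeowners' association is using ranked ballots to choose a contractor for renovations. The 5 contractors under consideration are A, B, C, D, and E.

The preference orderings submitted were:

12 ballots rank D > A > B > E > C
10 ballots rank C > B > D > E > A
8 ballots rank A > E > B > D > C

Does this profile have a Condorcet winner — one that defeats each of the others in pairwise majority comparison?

Head-to-head results (30 voters total):
A vs B: A wins 20–10.
A vs C: A wins 20–10.
A vs D: D wins 22–8.
A vs E: A wins 20–10.
B vs C: B wins 20–10.
B vs D: B wins 18–12.
B vs E: B wins 22–8.
C vs D: D wins 20–10.
C vs E: E wins 20–10.
D vs E: D wins 22–8.
No candidate beats all others: A beats B beats D beats A, a majority cycle.

No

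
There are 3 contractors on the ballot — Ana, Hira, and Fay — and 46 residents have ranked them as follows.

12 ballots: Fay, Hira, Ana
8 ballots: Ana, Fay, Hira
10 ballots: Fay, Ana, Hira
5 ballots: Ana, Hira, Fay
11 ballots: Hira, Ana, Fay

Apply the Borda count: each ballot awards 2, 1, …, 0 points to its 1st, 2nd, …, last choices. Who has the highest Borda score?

Borda scores:
  Ana: 12·0 + 8·2 + 10·1 + 5·2 + 11·1 = 47
  Hira: 12·1 + 8·0 + 10·0 + 5·1 + 11·2 = 39
  Fay: 12·2 + 8·1 + 10·2 + 5·0 + 11·0 = 52
Fay has the highest total.

Fay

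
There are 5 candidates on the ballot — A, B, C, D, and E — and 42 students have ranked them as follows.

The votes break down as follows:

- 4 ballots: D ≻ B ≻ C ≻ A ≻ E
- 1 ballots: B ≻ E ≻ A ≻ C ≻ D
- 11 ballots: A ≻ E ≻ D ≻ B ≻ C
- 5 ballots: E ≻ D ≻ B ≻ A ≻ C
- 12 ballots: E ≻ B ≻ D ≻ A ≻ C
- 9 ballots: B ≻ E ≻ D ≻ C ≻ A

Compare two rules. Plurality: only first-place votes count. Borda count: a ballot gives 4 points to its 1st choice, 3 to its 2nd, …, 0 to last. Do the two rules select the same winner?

Yes

Plurality first-place counts: A 11, B 10, C 0, D 4, E 17 → E.
Borda totals: A 67, B 109, C 18, D 95, E 131 → E.
The two rules agree on E.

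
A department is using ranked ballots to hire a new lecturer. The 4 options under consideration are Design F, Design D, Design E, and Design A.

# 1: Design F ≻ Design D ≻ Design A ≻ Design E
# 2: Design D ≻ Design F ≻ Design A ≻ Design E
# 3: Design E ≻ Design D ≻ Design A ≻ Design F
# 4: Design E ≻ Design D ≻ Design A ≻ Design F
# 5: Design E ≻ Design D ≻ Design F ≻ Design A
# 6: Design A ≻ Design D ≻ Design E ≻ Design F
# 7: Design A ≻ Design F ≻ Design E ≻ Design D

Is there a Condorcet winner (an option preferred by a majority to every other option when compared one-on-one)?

Head-to-head results (7 voters total):
Design F vs Design D: Design D wins 5–2.
Design F vs Design E: Design E wins 4–3.
Design F vs Design A: Design A wins 4–3.
Design D vs Design E: Design E wins 4–3.
Design D vs Design A: Design D wins 5–2.
Design E vs Design A: Design A wins 4–3.
No candidate beats all others: Design D beats Design A beats Design E beats Design D, a majority cycle.

No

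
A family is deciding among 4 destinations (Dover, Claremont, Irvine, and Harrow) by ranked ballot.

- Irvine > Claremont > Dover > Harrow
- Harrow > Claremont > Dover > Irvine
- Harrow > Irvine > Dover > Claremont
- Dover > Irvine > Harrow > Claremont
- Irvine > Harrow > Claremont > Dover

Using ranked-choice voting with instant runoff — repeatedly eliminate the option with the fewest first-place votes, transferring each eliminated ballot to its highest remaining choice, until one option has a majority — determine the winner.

Round 1: Irvine 2, Harrow 2, Dover 1, Claremont 0. Claremont has the fewest and is eliminated.
Round 2: Irvine 2, Harrow 2, Dover 1. Dover has the fewest and is eliminated.
Round 3: Irvine 3, Harrow 2. Irvine has a majority.

Irvine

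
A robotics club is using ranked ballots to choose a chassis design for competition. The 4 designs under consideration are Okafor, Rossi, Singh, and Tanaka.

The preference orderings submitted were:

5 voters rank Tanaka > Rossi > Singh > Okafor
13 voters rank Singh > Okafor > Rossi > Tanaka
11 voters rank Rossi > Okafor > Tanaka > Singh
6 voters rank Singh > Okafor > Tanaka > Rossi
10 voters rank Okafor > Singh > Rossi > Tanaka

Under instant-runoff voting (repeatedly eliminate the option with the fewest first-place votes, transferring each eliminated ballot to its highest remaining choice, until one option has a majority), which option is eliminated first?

Round 1: Singh 19, Rossi 11, Okafor 10, Tanaka 5. Tanaka has the fewest and is eliminated.
Round 2: Singh 19, Rossi 16, Okafor 10. Okafor has the fewest and is eliminated.
Round 3: Singh 29, Rossi 16. Singh has a majority.

Tanaka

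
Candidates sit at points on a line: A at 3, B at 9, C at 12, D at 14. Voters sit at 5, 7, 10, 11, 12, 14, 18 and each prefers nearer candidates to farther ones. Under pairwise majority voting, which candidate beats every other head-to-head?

With single-peaked preferences on a line, the Condorcet winner is the candidate closest to the median voter.
The median voter (position 11) is closest to C at 12.
Check: C vs A — voters closer to C: 5 of 7.

C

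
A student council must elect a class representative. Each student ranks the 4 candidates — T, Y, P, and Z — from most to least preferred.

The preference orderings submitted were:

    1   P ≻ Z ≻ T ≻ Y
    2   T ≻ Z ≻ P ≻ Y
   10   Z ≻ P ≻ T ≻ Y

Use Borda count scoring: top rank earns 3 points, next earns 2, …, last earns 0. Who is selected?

Z

Borda scores:
  T: 1 + 2·3 + 10·1 = 17
  Y: 0 + 2·0 + 10·0 = 0
  P: 3 + 2·1 + 10·2 = 25
  Z: 2 + 2·2 + 10·3 = 36
Z has the highest total.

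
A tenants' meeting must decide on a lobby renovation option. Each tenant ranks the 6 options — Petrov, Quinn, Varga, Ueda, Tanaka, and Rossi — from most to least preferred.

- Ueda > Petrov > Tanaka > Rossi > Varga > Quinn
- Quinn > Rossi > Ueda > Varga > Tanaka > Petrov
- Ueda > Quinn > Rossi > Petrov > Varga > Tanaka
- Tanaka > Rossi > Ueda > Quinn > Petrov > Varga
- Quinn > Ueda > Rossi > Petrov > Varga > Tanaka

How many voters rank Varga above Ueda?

0

Ballots ranking Varga above Ueda: 0.
Ballots ranking Ueda above Varga: 5.
So 0 of 5 voters prefer Varga to Ueda.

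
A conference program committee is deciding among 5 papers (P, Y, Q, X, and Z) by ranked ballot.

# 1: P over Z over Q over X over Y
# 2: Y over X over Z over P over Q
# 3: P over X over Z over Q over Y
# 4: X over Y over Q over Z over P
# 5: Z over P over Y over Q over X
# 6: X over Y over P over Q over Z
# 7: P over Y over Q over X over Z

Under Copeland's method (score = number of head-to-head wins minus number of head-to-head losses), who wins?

P

Pairwise results:
  P vs Y: P wins 4–3.
  P vs Q: P wins 6–1.
  P vs X: P wins 4–3.
  P vs Z: P wins 4–3.
  Y vs Q: Y wins 5–2.
  Y vs X: X wins 4–3.
  Y vs Z: Y wins 4–3.
  Q vs X: X wins 4–3.
  Q vs Z: Z wins 4–3.
  X vs Z: X wins 5–2.
Copeland scores (wins − losses):
  P: 4 − 0 = 4
  Y: 2 − 2 = 0
  Q: 0 − 4 = -4
  X: 3 − 1 = 2
  Z: 1 − 3 = -2
P has the best Copeland score.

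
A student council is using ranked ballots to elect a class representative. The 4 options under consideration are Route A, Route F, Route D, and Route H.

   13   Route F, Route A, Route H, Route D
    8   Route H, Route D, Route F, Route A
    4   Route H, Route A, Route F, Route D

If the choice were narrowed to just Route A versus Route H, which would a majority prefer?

Ballots ranking Route A above Route H: 13.
Ballots ranking Route H above Route A: 8+4 = 12.
Route A wins the head-to-head, 13–12.

Route A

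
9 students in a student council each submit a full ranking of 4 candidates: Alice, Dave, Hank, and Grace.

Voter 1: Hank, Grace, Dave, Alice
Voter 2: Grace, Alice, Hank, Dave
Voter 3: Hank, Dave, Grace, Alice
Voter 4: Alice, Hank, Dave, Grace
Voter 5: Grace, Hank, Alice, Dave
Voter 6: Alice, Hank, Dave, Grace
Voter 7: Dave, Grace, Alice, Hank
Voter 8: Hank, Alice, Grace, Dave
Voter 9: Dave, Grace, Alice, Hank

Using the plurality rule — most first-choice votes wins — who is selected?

First-place vote totals:
  Alice: 2
  Dave: 2
  Hank: 3
  Grace: 2
Hank has the most first-place votes.

Hank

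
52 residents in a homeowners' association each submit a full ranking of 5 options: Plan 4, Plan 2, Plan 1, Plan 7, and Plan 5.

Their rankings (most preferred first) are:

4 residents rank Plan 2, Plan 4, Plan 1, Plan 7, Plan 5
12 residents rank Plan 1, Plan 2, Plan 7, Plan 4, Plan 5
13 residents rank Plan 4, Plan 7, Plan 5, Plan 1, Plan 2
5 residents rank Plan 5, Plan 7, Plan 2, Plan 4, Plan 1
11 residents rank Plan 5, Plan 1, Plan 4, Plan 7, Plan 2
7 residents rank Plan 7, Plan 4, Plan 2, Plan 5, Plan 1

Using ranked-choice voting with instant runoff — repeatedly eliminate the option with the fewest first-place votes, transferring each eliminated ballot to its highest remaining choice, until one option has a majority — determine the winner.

Plan 4

Round 1: Plan 5 16, Plan 4 13, Plan 1 12, Plan 7 7, Plan 2 4. Plan 2 has the fewest and is eliminated.
Round 2: Plan 4 17, Plan 5 16, Plan 1 12, Plan 7 7. Plan 7 has the fewest and is eliminated.
Round 3: Plan 4 24, Plan 5 16, Plan 1 12. Plan 1 has the fewest and is eliminated.
Round 4: Plan 4 36, Plan 5 16. Plan 4 has a majority.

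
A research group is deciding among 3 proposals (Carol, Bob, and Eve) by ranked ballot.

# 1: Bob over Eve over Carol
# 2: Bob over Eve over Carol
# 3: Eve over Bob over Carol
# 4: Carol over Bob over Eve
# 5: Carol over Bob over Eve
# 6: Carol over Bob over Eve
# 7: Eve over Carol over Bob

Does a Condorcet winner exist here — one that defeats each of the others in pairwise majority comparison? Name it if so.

There is no Condorcet winner

Head-to-head results (7 voters total):
Carol vs Bob: Carol wins 4–3.
Carol vs Eve: Eve wins 4–3.
Bob vs Eve: Bob wins 5–2.
No candidate beats all others: Carol beats Bob beats Eve beats Carol, a majority cycle.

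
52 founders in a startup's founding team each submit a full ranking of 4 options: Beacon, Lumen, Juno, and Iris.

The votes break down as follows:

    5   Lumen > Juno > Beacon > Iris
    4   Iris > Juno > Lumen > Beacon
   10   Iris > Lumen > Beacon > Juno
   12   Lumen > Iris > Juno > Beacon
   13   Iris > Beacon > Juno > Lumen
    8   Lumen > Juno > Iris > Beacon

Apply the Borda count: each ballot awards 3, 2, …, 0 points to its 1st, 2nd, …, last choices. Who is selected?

Iris

Borda scores:
  Beacon: 5·1 + 4·0 + 10·1 + 12·0 + 13·2 + 8·0 = 41
  Lumen: 5·3 + 4·1 + 10·2 + 12·3 + 13·0 + 8·3 = 99
  Juno: 5·2 + 4·2 + 10·0 + 12·1 + 13·1 + 8·2 = 59
  Iris: 5·0 + 4·3 + 10·3 + 12·2 + 13·3 + 8·1 = 113
Iris has the highest total.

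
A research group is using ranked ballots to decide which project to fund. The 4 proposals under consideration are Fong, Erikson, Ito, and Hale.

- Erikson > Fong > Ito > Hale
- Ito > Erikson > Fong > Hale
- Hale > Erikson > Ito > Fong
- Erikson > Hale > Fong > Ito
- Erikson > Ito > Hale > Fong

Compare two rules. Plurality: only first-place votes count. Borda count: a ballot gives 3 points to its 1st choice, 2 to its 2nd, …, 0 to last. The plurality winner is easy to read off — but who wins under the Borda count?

Erikson

Plurality first-place counts: Fong 0, Erikson 3, Ito 1, Hale 1 → Erikson.
Borda totals: Fong 4, Erikson 13, Ito 7, Hale 6 → Erikson.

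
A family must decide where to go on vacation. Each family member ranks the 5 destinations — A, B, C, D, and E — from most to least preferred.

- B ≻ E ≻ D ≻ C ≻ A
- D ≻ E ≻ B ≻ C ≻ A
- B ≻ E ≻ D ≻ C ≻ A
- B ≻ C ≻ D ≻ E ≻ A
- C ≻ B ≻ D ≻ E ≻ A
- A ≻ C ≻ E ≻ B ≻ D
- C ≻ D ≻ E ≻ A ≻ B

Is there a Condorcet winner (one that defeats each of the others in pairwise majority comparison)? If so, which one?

Head-to-head results (7 voters total):
A vs B: B wins 5–2.
A vs C: C wins 6–1.
A vs D: D wins 6–1.
A vs E: E wins 6–1.
B vs C: B wins 4–3.
B vs D: B wins 5–2.
B vs E: B wins 4–3.
C vs D: C wins 4–3.
C vs E: C wins 4–3.
D vs E: D wins 4–3.
B beats each rival — A (5–2), C (4–3), D (5–2), E (4–3) — so B is the Condorcet winner.

B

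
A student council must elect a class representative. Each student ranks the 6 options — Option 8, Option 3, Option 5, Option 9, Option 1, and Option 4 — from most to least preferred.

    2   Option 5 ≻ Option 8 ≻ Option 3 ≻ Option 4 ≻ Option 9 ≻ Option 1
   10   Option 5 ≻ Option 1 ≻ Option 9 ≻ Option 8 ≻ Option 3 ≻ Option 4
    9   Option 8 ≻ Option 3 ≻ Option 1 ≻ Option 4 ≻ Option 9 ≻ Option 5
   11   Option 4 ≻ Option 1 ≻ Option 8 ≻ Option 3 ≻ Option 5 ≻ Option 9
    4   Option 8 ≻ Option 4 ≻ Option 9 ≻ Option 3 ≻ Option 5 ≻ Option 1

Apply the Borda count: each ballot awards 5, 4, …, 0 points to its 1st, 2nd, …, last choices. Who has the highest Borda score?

Option 8

Borda scores:
  Option 8: 2·4 + 10·2 + 9·5 + 11·3 + 4·5 = 126
  Option 3: 2·3 + 10·1 + 9·4 + 11·2 + 4·2 = 82
  Option 5: 2·5 + 10·5 + 9·0 + 11·1 + 4·1 = 75
  Option 9: 2·1 + 10·3 + 9·1 + 11·0 + 4·3 = 53
  Option 1: 2·0 + 10·4 + 9·3 + 11·4 + 4·0 = 111
  Option 4: 2·2 + 10·0 + 9·2 + 11·5 + 4·4 = 93
Option 8 has the highest total.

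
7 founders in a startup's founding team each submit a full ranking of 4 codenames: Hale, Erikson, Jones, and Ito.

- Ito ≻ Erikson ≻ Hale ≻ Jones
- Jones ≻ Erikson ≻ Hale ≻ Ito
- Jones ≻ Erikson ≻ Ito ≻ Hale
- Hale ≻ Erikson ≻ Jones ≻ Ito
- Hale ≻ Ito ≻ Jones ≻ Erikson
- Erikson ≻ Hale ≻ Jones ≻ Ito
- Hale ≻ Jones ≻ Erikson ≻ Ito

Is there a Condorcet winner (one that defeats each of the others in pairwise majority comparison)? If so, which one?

None — there is no Condorcet winner

Head-to-head results (7 voters total):
Hale vs Erikson: Erikson wins 4–3.
Hale vs Jones: Hale wins 5–2.
Hale vs Ito: Hale wins 5–2.
Erikson vs Jones: Jones wins 4–3.
Erikson vs Ito: Erikson wins 5–2.
Jones vs Ito: Jones wins 5–2.
No candidate beats all others: Hale beats Jones beats Erikson beats Hale, a majority cycle.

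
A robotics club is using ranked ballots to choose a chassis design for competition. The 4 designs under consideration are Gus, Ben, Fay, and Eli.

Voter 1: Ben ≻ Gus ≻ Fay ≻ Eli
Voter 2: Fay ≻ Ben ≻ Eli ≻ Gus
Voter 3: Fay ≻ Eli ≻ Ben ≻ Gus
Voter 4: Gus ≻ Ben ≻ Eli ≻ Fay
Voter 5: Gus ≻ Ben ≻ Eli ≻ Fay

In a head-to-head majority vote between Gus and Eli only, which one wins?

Gus

Ballots ranking Gus above Eli: 3.
Ballots ranking Eli above Gus: 2.
Gus wins the head-to-head, 3–2.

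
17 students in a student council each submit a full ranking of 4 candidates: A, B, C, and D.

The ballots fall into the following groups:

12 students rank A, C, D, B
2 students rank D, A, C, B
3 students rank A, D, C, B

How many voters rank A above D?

Ballots ranking A above D: 12+3 = 15.
Ballots ranking D above A: 2.
So 15 of 17 voters prefer A to D.

15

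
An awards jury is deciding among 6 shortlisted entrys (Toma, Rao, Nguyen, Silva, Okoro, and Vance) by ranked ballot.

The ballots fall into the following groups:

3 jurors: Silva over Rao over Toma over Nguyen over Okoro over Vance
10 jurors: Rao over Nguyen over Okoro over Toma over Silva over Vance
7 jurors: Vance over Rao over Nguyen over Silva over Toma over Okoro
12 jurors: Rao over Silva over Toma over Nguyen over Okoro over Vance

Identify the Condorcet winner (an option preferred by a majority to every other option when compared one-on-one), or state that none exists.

Rao

Head-to-head results (32 voters total):
Toma vs Rao: Rao wins 32–0.
Toma vs Nguyen: Nguyen wins 17–15.
Toma vs Silva: Silva wins 22–10.
Toma vs Okoro: Toma wins 22–10.
Toma vs Vance: Toma wins 25–7.
Rao vs Nguyen: Rao wins 32–0.
Rao vs Silva: Rao wins 29–3.
Rao vs Okoro: Rao wins 32–0.
Rao vs Vance: Rao wins 25–7.
Nguyen vs Silva: Nguyen wins 17–15.
Nguyen vs Okoro: Nguyen wins 32–0.
Nguyen vs Vance: Nguyen wins 25–7.
Silva vs Okoro: Silva wins 22–10.
Silva vs Vance: Silva wins 25–7.
Okoro vs Vance: Okoro wins 25–7.
Rao beats each rival — Toma (32–0), Nguyen (32–0), Silva (29–3), Okoro (32–0), Vance (25–7) — so Rao is the Condorcet winner.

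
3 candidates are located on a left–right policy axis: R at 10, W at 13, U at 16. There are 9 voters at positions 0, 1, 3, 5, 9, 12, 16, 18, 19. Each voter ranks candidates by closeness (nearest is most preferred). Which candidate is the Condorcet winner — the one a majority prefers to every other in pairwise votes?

R

With single-peaked preferences on a line, the Condorcet winner is the candidate closest to the median voter.
The median voter (position 9) is closest to R at 10.
Check: R vs W — voters closer to R: 5 of 9.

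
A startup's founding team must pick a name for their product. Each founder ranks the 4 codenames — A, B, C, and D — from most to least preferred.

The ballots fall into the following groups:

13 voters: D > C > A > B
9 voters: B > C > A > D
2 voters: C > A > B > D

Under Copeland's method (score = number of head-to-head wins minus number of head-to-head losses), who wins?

Pairwise results:
  A vs B: A wins 15–9.
  A vs C: C wins 24–0.
  A vs D: D wins 13–11.
  B vs C: C wins 15–9.
  B vs D: D wins 13–11.
  C vs D: D wins 13–11.
Copeland scores (wins − losses):
  A: 1 − 2 = -1
  B: 0 − 3 = -3
  C: 2 − 1 = 1
  D: 3 − 0 = 3
D has the best Copeland score.

D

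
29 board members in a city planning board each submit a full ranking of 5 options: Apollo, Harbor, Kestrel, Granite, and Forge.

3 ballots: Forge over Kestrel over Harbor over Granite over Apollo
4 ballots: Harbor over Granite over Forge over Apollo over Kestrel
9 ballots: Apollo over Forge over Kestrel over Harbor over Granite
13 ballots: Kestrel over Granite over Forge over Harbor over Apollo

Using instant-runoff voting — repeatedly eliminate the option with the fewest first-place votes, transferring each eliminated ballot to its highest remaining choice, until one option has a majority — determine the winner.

Round 1: Kestrel 13, Apollo 9, Harbor 4, Forge 3, Granite 0. Granite has the fewest and is eliminated.
Round 2: Kestrel 13, Apollo 9, Harbor 4, Forge 3. Forge has the fewest and is eliminated.
Round 3: Kestrel 16, Apollo 9, Harbor 4. Kestrel has a majority.

Kestrel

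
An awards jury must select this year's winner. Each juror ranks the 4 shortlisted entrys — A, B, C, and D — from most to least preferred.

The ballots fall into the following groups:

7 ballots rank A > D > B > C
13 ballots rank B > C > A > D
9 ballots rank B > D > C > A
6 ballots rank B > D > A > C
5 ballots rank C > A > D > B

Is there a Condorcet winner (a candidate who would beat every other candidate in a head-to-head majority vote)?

Yes

Head-to-head results (40 voters total):
A vs B: B wins 28–12.
A vs C: C wins 27–13.
A vs D: A wins 25–15.
B vs C: B wins 35–5.
B vs D: B wins 28–12.
C vs D: D wins 22–18.
B beats each rival — A (28–12), C (35–5), D (28–12) — so B is the Condorcet winner.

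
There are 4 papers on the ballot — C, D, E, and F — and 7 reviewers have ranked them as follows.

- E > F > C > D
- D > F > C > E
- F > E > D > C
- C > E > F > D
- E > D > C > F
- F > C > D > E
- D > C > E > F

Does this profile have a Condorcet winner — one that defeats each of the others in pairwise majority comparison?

Head-to-head results (7 voters total):
C vs D: D wins 4–3.
C vs E: C wins 4–3.
C vs F: F wins 4–3.
D vs E: E wins 4–3.
D vs F: F wins 4–3.
E vs F: E wins 4–3.
No candidate beats all others: C beats E beats D beats C, a majority cycle.

No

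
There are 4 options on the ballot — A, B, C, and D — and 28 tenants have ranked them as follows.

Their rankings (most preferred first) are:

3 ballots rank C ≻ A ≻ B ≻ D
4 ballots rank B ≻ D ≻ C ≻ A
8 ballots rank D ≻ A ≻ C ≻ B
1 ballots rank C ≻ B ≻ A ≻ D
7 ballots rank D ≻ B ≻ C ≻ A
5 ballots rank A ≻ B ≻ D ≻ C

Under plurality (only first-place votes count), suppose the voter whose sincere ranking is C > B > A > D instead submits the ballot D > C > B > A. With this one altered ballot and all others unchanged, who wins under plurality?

D

First-place totals with the altered ballot: A 5, B 4, C 3, D 16.
The winner is unchanged: still D.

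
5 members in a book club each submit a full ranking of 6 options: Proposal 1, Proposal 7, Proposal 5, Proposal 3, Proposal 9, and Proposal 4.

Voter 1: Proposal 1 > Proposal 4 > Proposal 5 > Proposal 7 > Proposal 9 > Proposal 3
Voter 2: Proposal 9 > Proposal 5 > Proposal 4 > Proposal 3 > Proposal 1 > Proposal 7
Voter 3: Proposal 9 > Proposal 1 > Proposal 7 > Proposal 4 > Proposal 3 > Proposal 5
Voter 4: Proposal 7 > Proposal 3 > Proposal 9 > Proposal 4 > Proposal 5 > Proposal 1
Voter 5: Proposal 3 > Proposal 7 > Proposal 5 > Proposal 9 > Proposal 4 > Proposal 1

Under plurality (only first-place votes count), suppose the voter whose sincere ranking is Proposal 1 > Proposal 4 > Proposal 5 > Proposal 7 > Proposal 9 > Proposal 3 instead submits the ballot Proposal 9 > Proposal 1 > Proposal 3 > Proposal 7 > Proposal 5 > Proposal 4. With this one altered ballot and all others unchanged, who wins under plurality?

Proposal 9

First-place totals with the altered ballot: Proposal 1 0, Proposal 7 1, Proposal 5 0, Proposal 3 1, Proposal 9 3, Proposal 4 0.
The winner is unchanged: still Proposal 9.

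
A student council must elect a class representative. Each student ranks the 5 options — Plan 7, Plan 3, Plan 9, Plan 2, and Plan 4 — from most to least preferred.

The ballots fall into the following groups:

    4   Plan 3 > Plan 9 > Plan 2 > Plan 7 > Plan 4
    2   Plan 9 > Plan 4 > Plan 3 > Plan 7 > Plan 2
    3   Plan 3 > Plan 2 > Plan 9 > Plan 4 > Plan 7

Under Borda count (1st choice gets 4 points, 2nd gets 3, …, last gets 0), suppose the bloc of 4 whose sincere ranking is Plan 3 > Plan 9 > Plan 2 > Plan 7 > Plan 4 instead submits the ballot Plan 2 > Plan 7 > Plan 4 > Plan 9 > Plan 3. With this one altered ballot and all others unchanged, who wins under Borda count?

Plan 2

Borda totals with the altered ballot: Plan 7 14, Plan 3 16, Plan 9 18, Plan 2 25, Plan 4 17.
The switch changes the winner from Plan 3 to Plan 2.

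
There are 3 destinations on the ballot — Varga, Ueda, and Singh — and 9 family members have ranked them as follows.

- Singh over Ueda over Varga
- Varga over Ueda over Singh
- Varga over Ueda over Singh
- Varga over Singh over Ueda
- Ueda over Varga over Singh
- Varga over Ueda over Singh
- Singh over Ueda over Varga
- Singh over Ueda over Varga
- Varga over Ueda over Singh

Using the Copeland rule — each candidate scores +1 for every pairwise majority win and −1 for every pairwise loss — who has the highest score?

Varga

Pairwise results:
  Varga vs Ueda: Varga wins 5–4.
  Varga vs Singh: Varga wins 6–3.
  Ueda vs Singh: Ueda wins 5–4.
Copeland scores (wins − losses):
  Varga: 2 − 0 = 2
  Ueda: 1 − 1 = 0
  Singh: 0 − 2 = -2
Varga has the best Copeland score.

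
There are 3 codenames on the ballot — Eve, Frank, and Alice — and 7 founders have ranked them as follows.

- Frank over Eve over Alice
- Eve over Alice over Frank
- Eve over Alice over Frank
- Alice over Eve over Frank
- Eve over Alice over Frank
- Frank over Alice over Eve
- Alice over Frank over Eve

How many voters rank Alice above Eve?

3

Ballots ranking Alice above Eve: 3.
Ballots ranking Eve above Alice: 4.
So 3 of 7 voters prefer Alice to Eve.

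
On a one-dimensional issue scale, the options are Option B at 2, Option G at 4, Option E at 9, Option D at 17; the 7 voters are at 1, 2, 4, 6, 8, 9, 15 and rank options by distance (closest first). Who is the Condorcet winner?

With single-peaked preferences on a line, the Condorcet winner is the candidate closest to the median voter.
The median voter (position 6) is closest to Option G at 4.
Check: Option G vs Option E — voters closer to Option G: 4 of 7.

Option G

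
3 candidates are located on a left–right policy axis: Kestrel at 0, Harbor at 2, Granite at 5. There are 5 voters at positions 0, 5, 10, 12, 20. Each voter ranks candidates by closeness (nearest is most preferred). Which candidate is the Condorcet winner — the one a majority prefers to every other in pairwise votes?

Granite

With single-peaked preferences on a line, the Condorcet winner is the candidate closest to the median voter.
The median voter (position 10) is closest to Granite at 5.
Check: Granite vs Kestrel — voters closer to Granite: 4 of 5.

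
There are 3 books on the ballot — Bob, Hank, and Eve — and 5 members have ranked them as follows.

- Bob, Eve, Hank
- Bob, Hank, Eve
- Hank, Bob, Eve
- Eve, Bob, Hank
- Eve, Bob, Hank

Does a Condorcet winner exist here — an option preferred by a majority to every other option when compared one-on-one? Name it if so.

Head-to-head results (5 voters total):
Bob vs Hank: Bob wins 4–1.
Bob vs Eve: Bob wins 3–2.
Hank vs Eve: Eve wins 3–2.
Bob beats each rival — Hank (4–1), Eve (3–2) — so Bob is the Condorcet winner.

Bob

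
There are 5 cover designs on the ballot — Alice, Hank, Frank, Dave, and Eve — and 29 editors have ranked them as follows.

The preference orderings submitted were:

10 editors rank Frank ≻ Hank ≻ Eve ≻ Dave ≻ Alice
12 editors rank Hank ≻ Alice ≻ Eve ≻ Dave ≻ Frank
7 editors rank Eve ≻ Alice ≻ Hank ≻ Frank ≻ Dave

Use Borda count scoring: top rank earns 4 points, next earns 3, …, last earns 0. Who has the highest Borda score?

Borda scores:
  Alice: 10·0 + 12·3 + 7·3 = 57
  Hank: 10·3 + 12·4 + 7·2 = 92
  Frank: 10·4 + 12·0 + 7·1 = 47
  Dave: 10·1 + 12·1 + 7·0 = 22
  Eve: 10·2 + 12·2 + 7·4 = 72
Hank has the highest total.

Hank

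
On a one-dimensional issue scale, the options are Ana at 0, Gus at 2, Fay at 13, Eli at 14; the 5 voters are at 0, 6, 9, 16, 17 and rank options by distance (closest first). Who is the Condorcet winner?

Fay

With single-peaked preferences on a line, the Condorcet winner is the candidate closest to the median voter.
The median voter (position 9) is closest to Fay at 13.
Check: Fay vs Ana — voters closer to Fay: 3 of 5.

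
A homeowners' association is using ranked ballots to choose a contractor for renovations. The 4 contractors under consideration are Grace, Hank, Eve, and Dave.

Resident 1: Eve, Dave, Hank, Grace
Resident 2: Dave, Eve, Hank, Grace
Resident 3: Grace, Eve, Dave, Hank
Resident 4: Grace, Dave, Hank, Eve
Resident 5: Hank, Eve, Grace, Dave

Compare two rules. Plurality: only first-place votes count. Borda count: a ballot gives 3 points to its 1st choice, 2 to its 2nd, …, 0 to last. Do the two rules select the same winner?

Plurality first-place counts: Grace 2, Hank 1, Eve 1, Dave 1 → Grace.
Borda totals: Grace 7, Hank 6, Eve 9, Dave 8 → Eve.
The two rules disagree: plurality picks Grace, Borda picks Eve.

No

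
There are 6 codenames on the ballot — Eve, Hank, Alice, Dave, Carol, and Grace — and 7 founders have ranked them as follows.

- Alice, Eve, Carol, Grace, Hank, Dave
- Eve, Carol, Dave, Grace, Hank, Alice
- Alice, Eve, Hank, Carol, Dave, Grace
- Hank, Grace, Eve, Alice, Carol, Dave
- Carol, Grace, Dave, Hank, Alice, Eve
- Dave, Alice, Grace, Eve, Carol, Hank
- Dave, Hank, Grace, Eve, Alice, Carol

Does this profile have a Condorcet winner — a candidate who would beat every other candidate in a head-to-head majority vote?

No

Head-to-head results (7 voters total):
Eve vs Hank: Eve wins 4–3.
Eve vs Alice: Alice wins 4–3.
Eve vs Dave: Eve wins 4–3.
Eve vs Carol: Eve wins 6–1.
Eve vs Grace: Grace wins 4–3.
Hank vs Alice: Hank wins 4–3.
Hank vs Dave: Dave wins 4–3.
Hank vs Carol: Carol wins 4–3.
Hank vs Grace: Grace wins 4–3.
Alice vs Dave: Dave wins 4–3.
Alice vs Carol: Alice wins 5–2.
Alice vs Grace: Grace wins 4–3.
Dave vs Carol: Carol wins 5–2.
Dave vs Grace: Dave wins 4–3.
Carol vs Grace: Carol wins 4–3.
No candidate beats all others: Eve beats Hank beats Alice beats Eve, a majority cycle.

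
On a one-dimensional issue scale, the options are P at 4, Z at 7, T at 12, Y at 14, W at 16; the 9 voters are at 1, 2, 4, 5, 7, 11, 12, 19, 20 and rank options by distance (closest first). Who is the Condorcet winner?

With single-peaked preferences on a line, the Condorcet winner is the candidate closest to the median voter.
The median voter (position 7) is closest to Z at 7.
Check: Z vs T — voters closer to Z: 5 of 9.

Z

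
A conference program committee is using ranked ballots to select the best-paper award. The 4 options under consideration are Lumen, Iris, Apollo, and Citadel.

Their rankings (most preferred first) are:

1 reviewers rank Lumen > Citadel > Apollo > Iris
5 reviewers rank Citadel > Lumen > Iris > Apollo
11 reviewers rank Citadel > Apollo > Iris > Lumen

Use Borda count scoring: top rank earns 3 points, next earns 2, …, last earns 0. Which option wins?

Citadel

Borda scores:
  Lumen: 3 + 5·2 + 11·0 = 13
  Iris: 0 + 5·1 + 11·1 = 16
  Apollo: 1 + 5·0 + 11·2 = 23
  Citadel: 2 + 5·3 + 11·3 = 50
Citadel has the highest total.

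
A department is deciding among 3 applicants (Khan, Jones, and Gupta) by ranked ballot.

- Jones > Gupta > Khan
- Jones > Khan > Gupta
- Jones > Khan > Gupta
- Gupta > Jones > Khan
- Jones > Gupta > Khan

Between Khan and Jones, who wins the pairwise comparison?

Ballots ranking Khan above Jones: 0.
Ballots ranking Jones above Khan: 5.
Jones wins the head-to-head, 5–0.

Jones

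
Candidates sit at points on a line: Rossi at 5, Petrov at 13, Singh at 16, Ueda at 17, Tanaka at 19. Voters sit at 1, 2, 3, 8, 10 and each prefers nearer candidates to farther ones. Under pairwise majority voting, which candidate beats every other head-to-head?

With single-peaked preferences on a line, the Condorcet winner is the candidate closest to the median voter.
The median voter (position 3) is closest to Rossi at 5.
Check: Rossi vs Petrov — voters closer to Rossi: 4 of 5.

Rossi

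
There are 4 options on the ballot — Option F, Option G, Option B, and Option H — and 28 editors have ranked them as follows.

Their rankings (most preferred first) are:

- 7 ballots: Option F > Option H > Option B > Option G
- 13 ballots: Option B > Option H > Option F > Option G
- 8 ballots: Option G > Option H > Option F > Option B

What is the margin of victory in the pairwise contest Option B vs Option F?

Ballots ranking Option B above Option F: 13.
Ballots ranking Option F above Option B: 7+8 = 15.
Option F wins 15–13, a margin of 2.

2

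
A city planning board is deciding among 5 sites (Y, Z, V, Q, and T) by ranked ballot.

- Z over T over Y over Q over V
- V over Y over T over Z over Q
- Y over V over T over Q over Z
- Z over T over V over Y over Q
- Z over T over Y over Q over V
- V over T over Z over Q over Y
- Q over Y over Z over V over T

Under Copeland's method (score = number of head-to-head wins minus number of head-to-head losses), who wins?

Pairwise results:
  Y vs Z: Z wins 4–3.
  Y vs V: Y wins 4–3.
  Y vs Q: Y wins 5–2.
  Y vs T: T wins 4–3.
  Z vs V: Z wins 4–3.
  Z vs Q: Z wins 5–2.
  Z vs T: Z wins 4–3.
  V vs Q: V wins 4–3.
  V vs T: V wins 4–3.
  Q vs T: T wins 6–1.
Copeland scores (wins − losses):
  Y: 2 − 2 = 0
  Z: 4 − 0 = 4
  V: 2 − 2 = 0
  Q: 0 − 4 = -4
  T: 2 − 2 = 0
Z has the best Copeland score.

Z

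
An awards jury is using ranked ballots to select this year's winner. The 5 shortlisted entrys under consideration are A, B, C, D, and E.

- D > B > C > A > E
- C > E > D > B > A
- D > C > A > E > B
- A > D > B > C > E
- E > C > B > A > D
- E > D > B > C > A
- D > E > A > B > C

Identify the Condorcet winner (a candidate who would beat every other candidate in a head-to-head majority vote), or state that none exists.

D

Head-to-head results (7 voters total):
A vs B: B wins 4–3.
A vs C: C wins 5–2.
A vs D: D wins 5–2.
A vs E: E wins 4–3.
B vs C: B wins 4–3.
B vs D: D wins 6–1.
B vs E: E wins 5–2.
C vs D: D wins 5–2.
C vs E: C wins 4–3.
D vs E: D wins 4–3.
D beats each rival — A (5–2), B (6–1), C (5–2), E (4–3) — so D is the Condorcet winner.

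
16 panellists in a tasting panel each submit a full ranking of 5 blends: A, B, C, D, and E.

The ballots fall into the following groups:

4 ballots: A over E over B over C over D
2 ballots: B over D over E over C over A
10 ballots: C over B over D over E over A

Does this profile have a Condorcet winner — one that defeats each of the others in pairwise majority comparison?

Head-to-head results (16 voters total):
A vs B: B wins 12–4.
A vs C: C wins 12–4.
A vs D: D wins 12–4.
A vs E: E wins 12–4.
B vs C: C wins 10–6.
B vs D: B wins 16–0.
B vs E: B wins 12–4.
C vs D: C wins 14–2.
C vs E: C wins 10–6.
D vs E: D wins 12–4.
C beats each rival — A (12–4), B (10–6), D (14–2), E (10–6) — so C is the Condorcet winner.

Yes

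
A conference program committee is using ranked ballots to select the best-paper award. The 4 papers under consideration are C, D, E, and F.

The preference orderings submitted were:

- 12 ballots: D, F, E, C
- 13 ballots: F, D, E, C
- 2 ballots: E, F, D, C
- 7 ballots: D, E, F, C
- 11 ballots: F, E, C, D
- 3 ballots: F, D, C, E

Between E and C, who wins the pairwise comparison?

Ballots ranking E above C: 12+13+2+7+11 = 45.
Ballots ranking C above E: 3.
E wins the head-to-head, 45–3.

E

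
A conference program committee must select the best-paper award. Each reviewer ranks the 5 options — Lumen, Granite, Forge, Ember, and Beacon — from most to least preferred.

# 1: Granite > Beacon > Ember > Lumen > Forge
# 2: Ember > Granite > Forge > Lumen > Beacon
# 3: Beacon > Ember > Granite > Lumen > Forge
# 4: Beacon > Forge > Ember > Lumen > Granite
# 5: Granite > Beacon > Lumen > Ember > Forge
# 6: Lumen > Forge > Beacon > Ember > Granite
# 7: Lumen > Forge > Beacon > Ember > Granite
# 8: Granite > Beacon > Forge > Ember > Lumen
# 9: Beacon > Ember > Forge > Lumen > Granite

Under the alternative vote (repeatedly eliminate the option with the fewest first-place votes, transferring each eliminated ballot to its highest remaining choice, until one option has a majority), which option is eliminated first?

Round 1: Granite 3, Beacon 3, Lumen 2, Ember 1, Forge 0. Forge has the fewest and is eliminated.
Round 2: Granite 3, Beacon 3, Lumen 2, Ember 1. Ember has the fewest and is eliminated.
Round 3: Granite 4, Beacon 3, Lumen 2. Lumen has the fewest and is eliminated.
Round 4: Beacon 5, Granite 4. Beacon has a majority.

Forge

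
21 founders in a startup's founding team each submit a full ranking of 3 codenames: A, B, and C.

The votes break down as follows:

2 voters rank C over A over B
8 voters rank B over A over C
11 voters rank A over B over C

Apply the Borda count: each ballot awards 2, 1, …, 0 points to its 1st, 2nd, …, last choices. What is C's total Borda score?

Borda scores:
  A: 2·1 + 8·1 + 11·2 = 32
  B: 2·0 + 8·2 + 11·1 = 27
  C: 2·2 + 8·0 + 11·0 = 4

4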